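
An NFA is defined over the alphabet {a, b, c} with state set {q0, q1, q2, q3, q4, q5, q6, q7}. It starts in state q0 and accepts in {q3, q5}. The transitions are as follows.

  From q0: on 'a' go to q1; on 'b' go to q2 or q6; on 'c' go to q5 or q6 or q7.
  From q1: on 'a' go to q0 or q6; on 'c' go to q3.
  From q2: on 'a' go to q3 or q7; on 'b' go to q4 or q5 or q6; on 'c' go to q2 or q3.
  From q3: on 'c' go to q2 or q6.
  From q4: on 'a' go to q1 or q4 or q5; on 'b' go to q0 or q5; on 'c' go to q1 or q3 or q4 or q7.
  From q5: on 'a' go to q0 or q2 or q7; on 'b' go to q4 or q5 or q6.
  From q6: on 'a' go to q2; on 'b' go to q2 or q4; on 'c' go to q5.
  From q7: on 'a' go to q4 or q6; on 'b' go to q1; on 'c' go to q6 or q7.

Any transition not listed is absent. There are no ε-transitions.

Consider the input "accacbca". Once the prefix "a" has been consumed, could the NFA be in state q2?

No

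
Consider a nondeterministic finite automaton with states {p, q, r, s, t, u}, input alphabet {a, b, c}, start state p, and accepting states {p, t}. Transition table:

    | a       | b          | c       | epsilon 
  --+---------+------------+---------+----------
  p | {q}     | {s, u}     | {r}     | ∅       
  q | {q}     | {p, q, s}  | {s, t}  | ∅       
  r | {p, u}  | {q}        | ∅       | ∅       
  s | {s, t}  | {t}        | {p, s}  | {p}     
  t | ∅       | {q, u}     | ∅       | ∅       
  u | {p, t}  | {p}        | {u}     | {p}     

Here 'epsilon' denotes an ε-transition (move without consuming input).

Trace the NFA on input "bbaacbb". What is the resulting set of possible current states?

{p, q, s, t, u}

Start in {p}.
Read 'b': p→{s, u}; union {s, u}; ε-closure = {p, s, u}.
Read 'b': p→{s, u}, s→{t}, u→{p}; now {p, s, t, u}.
Read 'a': p→{q}, s→{s, t}, t→∅, u→{p, t}; now {p, q, s, t}.
Read 'a': p→{q}, q→{q}, s→{s, t}, t→∅; union {q, s, t}; ε-closure = {p, q, s, t}.
Read 'c': p→{r}, q→{s, t}, s→{p, s}, t→∅; now {p, r, s, t}.
Read 'b': p→{s, u}, r→{q}, s→{t}, t→{q, u}; union {q, s, t, u}; ε-closure = {p, q, s, t, u}.
Read 'b': p→{s, u}, q→{p, q, s}, s→{t}, t→{q, u}, u→{p}; now {p, q, s, t, u}.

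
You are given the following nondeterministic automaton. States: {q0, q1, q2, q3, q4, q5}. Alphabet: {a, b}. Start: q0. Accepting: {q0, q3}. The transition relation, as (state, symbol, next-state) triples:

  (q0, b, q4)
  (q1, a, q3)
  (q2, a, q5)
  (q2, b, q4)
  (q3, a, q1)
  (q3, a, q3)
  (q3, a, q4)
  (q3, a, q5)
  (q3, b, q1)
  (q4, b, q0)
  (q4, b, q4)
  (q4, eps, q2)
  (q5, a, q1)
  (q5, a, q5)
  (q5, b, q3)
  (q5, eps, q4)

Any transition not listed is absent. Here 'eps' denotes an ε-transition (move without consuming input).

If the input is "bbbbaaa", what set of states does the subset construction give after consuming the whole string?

Start in {q0}.
Read 'b': {q0} → {q2, q4}.
Read 'b': {q2, q4} → {q0, q2, q4}.
Read 'b': {q0, q2, q4} → {q0, q2, q4}.
Read 'b': {q0, q2, q4} → {q0, q2, q4}.
Read 'a': {q0, q2, q4} → {q2, q4, q5}.
Read 'a': {q2, q4, q5} → {q1, q2, q4, q5}.
Read 'a': {q1, q2, q4, q5} → {q1, q2, q3, q4, q5}.

{q1, q2, q3, q4, q5}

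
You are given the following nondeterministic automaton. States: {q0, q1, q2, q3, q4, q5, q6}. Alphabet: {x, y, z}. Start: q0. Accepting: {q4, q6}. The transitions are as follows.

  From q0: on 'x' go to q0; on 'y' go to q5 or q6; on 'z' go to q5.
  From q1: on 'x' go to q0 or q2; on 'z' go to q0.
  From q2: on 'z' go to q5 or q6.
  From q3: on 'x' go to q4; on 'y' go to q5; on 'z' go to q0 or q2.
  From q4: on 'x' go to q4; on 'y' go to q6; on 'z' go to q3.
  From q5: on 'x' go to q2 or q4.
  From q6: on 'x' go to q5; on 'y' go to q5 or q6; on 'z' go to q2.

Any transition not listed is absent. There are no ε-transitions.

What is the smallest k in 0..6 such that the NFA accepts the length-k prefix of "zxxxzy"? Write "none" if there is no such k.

2

Start in {q0}.
Read 'z': q0→{q5}; now {q5}.
Read 'x': q5→{q2, q4}; now {q2, q4}.
None of the earlier sets intersect F, but {q2, q4} does.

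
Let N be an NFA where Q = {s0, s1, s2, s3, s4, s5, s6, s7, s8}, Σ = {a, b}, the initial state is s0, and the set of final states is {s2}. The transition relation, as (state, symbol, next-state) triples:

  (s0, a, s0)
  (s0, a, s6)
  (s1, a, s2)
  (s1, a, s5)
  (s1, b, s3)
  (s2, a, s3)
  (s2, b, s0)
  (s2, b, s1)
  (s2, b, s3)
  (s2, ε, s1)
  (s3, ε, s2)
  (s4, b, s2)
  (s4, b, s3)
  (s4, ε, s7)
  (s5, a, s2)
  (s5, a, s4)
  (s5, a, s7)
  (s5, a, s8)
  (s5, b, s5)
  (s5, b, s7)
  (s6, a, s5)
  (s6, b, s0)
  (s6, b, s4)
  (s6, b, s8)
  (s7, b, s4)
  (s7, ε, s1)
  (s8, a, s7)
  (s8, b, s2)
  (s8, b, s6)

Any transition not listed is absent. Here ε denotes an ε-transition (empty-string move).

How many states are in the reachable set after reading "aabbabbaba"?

9

Start in {s0}.
Read 'a': s0→{s0, s6}; now {s0, s6}.
Read 'a': s0→{s0, s6}, s6→{s5}; now {s0, s5, s6}.
Read 'b': s0→∅, s5→{s5, s7}, s6→{s0, s4, s8}; union {s0, s4, s5, s7, s8}; ε-closure = {s0, s1, s4, s5, s7, s8}.
Read 'b': s0→∅, s1→{s3}, s4→{s2, s3}, s5→{s5, s7}, s7→{s4}, s8→{s2, s6}; union {s2, s3, s4, s5, s6, s7}; ε-closure = {s1, s2, s3, s4, s5, s6, s7}.
Read 'a': s1→{s2, s5}, s2→{s3}, s3→∅, s4→∅, s5→{s2, s4, s7, s8}, s6→{s5}, s7→∅; union {s2, s3, s4, s5, s7, s8}; ε-closure = {s1, s2, s3, s4, s5, s7, s8}.
Read 'b': s1→{s3}, s2→{s0, s1, s3}, s3→∅, s4→{s2, s3}, s5→{s5, s7}, s7→{s4}, s8→{s2, s6}; now {s0, s1, s2, s3, s4, s5, s6, s7}.
Read 'b': s0→∅, s1→{s3}, s2→{s0, s1, s3}, s3→∅, s4→{s2, s3}, s5→{s5, s7}, s6→{s0, s4, s8}, s7→{s4}; now {s0, s1, s2, s3, s4, s5, s7, s8}.
Read 'a': s0→{s0, s6}, s1→{s2, s5}, s2→{s3}, s3→∅, s4→∅, s5→{s2, s4, s7, s8}, s7→∅, s8→{s7}; union {s0, s2, s3, s4, s5, s6, s7, s8}; ε-closure = {s0, s1, s2, s3, s4, s5, s6, s7, s8}.
Read 'b': s0→∅, s1→{s3}, s2→{s0, s1, s3}, s3→∅, s4→{s2, s3}, s5→{s5, s7}, s6→{s0, s4, s8}, s7→{s4}, s8→{s2, s6}; now {s0, s1, s2, s3, s4, s5, s6, s7, s8}.
Read 'a': s0→{s0, s6}, s1→{s2, s5}, s2→{s3}, s3→∅, s4→∅, s5→{s2, s4, s7, s8}, s6→{s5}, s7→∅, s8→{s7}; union {s0, s2, s3, s4, s5, s6, s7, s8}; ε-closure = {s0, s1, s2, s3, s4, s5, s6, s7, s8}.
That set has 9 states.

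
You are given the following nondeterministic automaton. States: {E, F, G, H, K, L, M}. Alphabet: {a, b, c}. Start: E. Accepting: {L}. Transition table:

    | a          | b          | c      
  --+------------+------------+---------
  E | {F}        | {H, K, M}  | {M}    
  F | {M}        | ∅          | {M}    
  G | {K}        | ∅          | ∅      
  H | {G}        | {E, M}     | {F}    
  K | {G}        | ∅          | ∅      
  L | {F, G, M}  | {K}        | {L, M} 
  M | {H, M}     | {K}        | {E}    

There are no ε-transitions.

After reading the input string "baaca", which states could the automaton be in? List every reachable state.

Start in {E}.
Read 'b': {E} → {H, K, M}.
Read 'a': {H, K, M} → {G, H, M}.
Read 'a': {G, H, M} → {G, H, K, M}.
Read 'c': {G, H, K, M} → {E, F}.
Read 'a': {E, F} → {F, M}.

{F, M}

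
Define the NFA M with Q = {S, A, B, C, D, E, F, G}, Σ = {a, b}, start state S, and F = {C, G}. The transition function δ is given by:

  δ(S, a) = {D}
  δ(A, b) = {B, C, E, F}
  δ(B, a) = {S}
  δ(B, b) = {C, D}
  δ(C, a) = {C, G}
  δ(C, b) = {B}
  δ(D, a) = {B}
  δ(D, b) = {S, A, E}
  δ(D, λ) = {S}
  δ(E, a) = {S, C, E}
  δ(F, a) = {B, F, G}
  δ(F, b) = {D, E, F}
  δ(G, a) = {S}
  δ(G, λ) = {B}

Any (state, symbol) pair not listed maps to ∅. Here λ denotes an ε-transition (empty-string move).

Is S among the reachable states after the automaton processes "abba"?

Yes

Start in {S}.
Read 'a': {S} → {S, D}.
Read 'b': {S, D} → {S, A, E}.
Read 'b': {S, A, E} → {B, C, E, F}.
Read 'a': {B, C, E, F} → {S, B, C, E, F, G}.
State S is in {S, B, C, E, F, G}.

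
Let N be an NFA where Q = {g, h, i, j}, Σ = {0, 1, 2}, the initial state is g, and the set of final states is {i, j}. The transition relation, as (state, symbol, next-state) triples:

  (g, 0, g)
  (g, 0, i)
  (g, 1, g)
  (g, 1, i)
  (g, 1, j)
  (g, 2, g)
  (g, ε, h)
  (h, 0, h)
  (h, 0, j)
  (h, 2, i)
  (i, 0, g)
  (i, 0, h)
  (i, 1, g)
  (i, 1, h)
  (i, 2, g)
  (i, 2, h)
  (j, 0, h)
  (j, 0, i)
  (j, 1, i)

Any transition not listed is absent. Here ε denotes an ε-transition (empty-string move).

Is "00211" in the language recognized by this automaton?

Start: ε-closure({g}) = {g, h}.
Read '0': g→{g, i}, h→{h, j}; now {g, h, i, j}.
Read '0': g→{g, i}, h→{h, j}, i→{g, h}, j→{h, i}; now {g, h, i, j}.
Read '2': g→{g}, h→{i}, i→{g, h}, j→∅; now {g, h, i}.
Read '1': g→{g, i, j}, h→∅, i→{g, h}; now {g, h, i, j}.
Read '1': g→{g, i, j}, h→∅, i→{g, h}, j→{i}; now {g, h, i, j}.
The final set {g, h, i, j} contains the accepting states i, j.

Yes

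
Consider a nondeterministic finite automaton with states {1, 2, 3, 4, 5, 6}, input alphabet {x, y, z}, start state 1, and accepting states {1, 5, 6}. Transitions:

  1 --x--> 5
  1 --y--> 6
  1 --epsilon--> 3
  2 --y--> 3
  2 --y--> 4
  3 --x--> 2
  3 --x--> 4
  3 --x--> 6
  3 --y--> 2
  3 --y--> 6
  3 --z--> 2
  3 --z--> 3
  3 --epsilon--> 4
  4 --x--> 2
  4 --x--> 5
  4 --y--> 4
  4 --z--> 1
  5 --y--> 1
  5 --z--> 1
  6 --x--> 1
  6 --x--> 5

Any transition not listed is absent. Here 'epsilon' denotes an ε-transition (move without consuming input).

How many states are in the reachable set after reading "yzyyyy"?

2

Start: ε-closure({1}) = {1, 3, 4}.
Read 'y': 1→{6}, 3→{2, 6}, 4→{4}; now {2, 4, 6}.
Read 'z': 2→∅, 4→{1}, 6→∅; union {1}; ε-closure = {1, 3, 4}.
Read 'y': 1→{6}, 3→{2, 6}, 4→{4}; now {2, 4, 6}.
Read 'y': 2→{3, 4}, 4→{4}, 6→∅; now {3, 4}.
Read 'y': 3→{2, 6}, 4→{4}; now {2, 4, 6}.
Read 'y': 2→{3, 4}, 4→{4}, 6→∅; now {3, 4}.
That set has 2 states.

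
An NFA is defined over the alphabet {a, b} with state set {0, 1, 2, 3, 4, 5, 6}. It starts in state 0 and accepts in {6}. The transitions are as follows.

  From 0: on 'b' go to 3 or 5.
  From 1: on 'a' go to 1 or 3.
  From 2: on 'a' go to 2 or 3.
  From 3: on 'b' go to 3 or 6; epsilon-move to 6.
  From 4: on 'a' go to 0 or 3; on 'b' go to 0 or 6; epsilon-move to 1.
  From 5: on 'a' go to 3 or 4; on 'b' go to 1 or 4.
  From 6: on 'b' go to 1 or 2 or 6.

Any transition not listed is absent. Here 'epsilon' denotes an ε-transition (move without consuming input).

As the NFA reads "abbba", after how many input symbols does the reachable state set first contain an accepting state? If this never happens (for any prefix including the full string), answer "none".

none

Start in {0}.
Read 'a': {0} → ∅.
The set is empty and remains empty for the remaining 4 symbols.
No reachable set along the way intersects F.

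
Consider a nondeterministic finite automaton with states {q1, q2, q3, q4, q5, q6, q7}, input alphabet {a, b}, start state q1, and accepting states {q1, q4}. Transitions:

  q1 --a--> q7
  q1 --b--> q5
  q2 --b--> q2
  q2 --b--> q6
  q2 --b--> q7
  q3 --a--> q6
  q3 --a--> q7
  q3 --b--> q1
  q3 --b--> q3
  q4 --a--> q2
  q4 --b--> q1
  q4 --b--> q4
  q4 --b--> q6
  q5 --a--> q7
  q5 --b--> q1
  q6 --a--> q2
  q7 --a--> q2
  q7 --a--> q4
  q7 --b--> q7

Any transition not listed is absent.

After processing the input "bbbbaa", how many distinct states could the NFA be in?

Start in {q1}.
Read 'b': q1→{q5}; now {q5}.
Read 'b': q5→{q1}; now {q1}.
Read 'b': q1→{q5}; now {q5}.
Read 'b': q5→{q1}; now {q1}.
Read 'a': q1→{q7}; now {q7}.
Read 'a': q7→{q2, q4}; now {q2, q4}.
That set has 2 states.

2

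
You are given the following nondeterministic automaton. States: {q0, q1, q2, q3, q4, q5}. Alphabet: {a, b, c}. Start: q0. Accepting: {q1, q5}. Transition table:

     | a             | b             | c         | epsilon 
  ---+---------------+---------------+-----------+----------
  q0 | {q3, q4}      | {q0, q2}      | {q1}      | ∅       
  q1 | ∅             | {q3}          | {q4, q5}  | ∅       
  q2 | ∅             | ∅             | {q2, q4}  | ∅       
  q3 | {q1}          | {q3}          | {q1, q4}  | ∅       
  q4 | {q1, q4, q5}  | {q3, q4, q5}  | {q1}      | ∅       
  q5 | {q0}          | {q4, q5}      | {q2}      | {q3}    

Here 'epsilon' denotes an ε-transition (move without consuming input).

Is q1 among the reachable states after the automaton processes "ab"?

No

Start in {q0}.
Read 'a': {q0} → {q3, q4}.
Read 'b': {q3, q4} → {q3, q4, q5}.
State q1 is not in {q3, q4, q5}.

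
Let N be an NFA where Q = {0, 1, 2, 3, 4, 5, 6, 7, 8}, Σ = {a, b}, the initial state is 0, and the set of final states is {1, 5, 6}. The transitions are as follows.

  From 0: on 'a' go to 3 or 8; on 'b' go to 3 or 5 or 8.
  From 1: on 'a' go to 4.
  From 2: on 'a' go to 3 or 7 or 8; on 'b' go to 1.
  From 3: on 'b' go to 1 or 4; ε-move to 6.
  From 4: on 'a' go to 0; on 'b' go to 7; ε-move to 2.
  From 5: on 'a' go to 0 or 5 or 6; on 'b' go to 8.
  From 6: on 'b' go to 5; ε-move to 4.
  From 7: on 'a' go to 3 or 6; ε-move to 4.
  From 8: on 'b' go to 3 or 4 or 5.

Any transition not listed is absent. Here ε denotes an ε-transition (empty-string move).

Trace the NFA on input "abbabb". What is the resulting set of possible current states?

{1, 2, 3, 4, 5, 6, 7, 8}

Start in {0}.
Read 'a': 0→{3, 8}; union {3, 8}; ε-closure = {2, 3, 4, 6, 8}.
Read 'b': 2→{1}, 3→{1, 4}, 4→{7}, 6→{5}, 8→{3, 4, 5}; union {1, 3, 4, 5, 7}; ε-closure = {1, 2, 3, 4, 5, 6, 7}.
Read 'b': 1→∅, 2→{1}, 3→{1, 4}, 4→{7}, 5→{8}, 6→{5}, 7→∅; union {1, 4, 5, 7, 8}; ε-closure = {1, 2, 4, 5, 7, 8}.
Read 'a': 1→{4}, 2→{3, 7, 8}, 4→{0}, 5→{0, 5, 6}, 7→{3, 6}, 8→∅; union {0, 3, 4, 5, 6, 7, 8}; ε-closure = {0, 2, 3, 4, 5, 6, 7, 8}.
Read 'b': 0→{3, 5, 8}, 2→{1}, 3→{1, 4}, 4→{7}, 5→{8}, 6→{5}, 7→∅, 8→{3, 4, 5}; union {1, 3, 4, 5, 7, 8}; ε-closure = {1, 2, 3, 4, 5, 6, 7, 8}.
Read 'b': 1→∅, 2→{1}, 3→{1, 4}, 4→{7}, 5→{8}, 6→{5}, 7→∅, 8→{3, 4, 5}; union {1, 3, 4, 5, 7, 8}; ε-closure = {1, 2, 3, 4, 5, 6, 7, 8}.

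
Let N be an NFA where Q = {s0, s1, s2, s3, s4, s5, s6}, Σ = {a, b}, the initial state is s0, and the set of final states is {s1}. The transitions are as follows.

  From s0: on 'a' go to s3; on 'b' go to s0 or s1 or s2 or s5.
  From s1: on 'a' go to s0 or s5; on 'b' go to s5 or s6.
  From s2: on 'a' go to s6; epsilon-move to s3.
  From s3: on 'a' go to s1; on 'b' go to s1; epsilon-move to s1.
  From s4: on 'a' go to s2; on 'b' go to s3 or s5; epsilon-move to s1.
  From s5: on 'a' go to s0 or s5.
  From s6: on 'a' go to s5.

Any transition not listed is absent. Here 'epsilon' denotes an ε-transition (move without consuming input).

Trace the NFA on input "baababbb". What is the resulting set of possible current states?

Start in {s0}.
Read 'b': s0→{s0, s1, s2, s5}; union {s0, s1, s2, s5}; ε-closure = {s0, s1, s2, s3, s5}.
Read 'a': s0→{s3}, s1→{s0, s5}, s2→{s6}, s3→{s1}, s5→{s0, s5}; now {s0, s1, s3, s5, s6}.
Read 'a': s0→{s3}, s1→{s0, s5}, s3→{s1}, s5→{s0, s5}, s6→{s5}; now {s0, s1, s3, s5}.
Read 'b': s0→{s0, s1, s2, s5}, s1→{s5, s6}, s3→{s1}, s5→∅; union {s0, s1, s2, s5, s6}; ε-closure = {s0, s1, s2, s3, s5, s6}.
Read 'a': s0→{s3}, s1→{s0, s5}, s2→{s6}, s3→{s1}, s5→{s0, s5}, s6→{s5}; now {s0, s1, s3, s5, s6}.
Read 'b': s0→{s0, s1, s2, s5}, s1→{s5, s6}, s3→{s1}, s5→∅, s6→∅; union {s0, s1, s2, s5, s6}; ε-closure = {s0, s1, s2, s3, s5, s6}.
Read 'b': s0→{s0, s1, s2, s5}, s1→{s5, s6}, s2→∅, s3→{s1}, s5→∅, s6→∅; union {s0, s1, s2, s5, s6}; ε-closure = {s0, s1, s2, s3, s5, s6}.
Read 'b': s0→{s0, s1, s2, s5}, s1→{s5, s6}, s2→∅, s3→{s1}, s5→∅, s6→∅; union {s0, s1, s2, s5, s6}; ε-closure = {s0, s1, s2, s3, s5, s6}.

{s0, s1, s2, s3, s5, s6}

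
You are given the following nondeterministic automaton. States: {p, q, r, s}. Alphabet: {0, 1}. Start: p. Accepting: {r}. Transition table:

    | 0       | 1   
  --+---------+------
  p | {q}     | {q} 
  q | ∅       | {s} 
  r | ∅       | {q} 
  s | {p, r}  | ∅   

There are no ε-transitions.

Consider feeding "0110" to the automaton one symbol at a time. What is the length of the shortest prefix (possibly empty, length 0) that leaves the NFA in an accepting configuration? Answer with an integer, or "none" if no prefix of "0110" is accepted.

none

Start in {p}.
Read '0': p→{q}; now {q}.
Read '1': q→{s}; now {s}.
Read '1': s→∅; now ∅.
The set is empty and remains empty for the remaining 1 symbol.
No reachable set along the way intersects F.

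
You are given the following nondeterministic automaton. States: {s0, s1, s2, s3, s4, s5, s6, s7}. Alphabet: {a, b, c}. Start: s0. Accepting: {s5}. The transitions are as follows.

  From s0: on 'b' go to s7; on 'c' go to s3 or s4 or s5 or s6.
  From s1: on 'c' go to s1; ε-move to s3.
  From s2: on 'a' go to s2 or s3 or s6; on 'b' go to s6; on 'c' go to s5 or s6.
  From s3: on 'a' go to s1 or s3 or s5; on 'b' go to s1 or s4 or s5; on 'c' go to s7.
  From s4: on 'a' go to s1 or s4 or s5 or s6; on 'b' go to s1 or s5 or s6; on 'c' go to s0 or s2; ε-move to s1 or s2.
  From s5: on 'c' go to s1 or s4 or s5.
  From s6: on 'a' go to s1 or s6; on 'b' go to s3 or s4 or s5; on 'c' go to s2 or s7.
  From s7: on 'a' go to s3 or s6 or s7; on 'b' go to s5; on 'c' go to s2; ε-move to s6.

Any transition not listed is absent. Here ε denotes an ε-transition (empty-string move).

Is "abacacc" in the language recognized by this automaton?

Start in {s0}.
Read 'a': {s0} → ∅.
The set is empty and remains empty for the remaining 6 symbols.
The final set ∅ contains no accepting state.

No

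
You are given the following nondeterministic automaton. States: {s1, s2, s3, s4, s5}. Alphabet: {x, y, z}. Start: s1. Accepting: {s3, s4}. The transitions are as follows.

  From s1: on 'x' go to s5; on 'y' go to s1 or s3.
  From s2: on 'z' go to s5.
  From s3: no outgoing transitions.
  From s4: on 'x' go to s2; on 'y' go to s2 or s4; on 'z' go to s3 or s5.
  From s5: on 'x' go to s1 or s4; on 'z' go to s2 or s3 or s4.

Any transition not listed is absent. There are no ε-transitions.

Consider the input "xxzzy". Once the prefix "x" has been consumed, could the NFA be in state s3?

Start in {s1}.
Read 'x': {s1} → {s5}.
State s3 is not in {s5}.

No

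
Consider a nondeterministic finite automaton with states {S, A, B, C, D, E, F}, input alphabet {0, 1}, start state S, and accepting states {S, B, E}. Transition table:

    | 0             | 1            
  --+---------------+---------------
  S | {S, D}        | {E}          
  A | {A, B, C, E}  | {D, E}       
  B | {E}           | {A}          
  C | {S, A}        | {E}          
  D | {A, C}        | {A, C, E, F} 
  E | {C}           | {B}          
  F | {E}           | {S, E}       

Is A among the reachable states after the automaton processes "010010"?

Start in {S}.
Read '0': S→{S, D}; now {S, D}.
Read '1': S→{E}, D→{A, C, E, F}; now {A, C, E, F}.
Read '0': A→{A, B, C, E}, C→{S, A}, E→{C}, F→{E}; now {S, A, B, C, E}.
Read '0': S→{S, D}, A→{A, B, C, E}, B→{E}, C→{S, A}, E→{C}; now {S, A, B, C, D, E}.
Read '1': S→{E}, A→{D, E}, B→{A}, C→{E}, D→{A, C, E, F}, E→{B}; now {A, B, C, D, E, F}.
Read '0': A→{A, B, C, E}, B→{E}, C→{S, A}, D→{A, C}, E→{C}, F→{E}; now {S, A, B, C, E}.
State A is in {S, A, B, C, E}.

Yes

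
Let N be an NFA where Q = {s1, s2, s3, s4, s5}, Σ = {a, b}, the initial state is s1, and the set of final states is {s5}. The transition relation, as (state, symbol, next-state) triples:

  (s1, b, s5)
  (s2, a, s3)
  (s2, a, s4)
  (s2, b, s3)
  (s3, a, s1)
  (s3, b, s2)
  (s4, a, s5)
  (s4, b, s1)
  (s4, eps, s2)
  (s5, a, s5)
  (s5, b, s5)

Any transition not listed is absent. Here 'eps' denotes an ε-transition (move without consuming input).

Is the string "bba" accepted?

Start in {s1}.
Read 'b': s1→{s5}; now {s5}.
Read 'b': s5→{s5}; now {s5}.
Read 'a': s5→{s5}; now {s5}.
The final set {s5} contains the accepting state s5.

Yes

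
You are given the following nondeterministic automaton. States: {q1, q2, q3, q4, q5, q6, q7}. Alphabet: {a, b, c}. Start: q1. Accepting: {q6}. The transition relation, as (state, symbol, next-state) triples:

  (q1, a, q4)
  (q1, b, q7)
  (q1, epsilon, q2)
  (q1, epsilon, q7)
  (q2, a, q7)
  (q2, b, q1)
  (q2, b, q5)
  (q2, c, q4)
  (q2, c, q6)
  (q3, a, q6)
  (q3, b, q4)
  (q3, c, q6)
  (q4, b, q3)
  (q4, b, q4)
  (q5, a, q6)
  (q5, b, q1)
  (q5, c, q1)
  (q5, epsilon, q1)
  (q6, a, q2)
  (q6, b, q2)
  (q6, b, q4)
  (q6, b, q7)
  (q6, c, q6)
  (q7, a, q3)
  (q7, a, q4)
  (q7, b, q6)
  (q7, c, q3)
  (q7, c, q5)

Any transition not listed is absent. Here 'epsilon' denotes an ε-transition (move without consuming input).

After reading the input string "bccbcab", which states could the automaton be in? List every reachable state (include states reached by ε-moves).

{q1, q2, q3, q4, q5, q6, q7}

Start: ε-closure({q1}) = {q1, q2, q7}.
Read 'b': q1→{q7}, q2→{q1, q5}, q7→{q6}; union {q1, q5, q6, q7}; ε-closure = {q1, q2, q5, q6, q7}.
Read 'c': q1→∅, q2→{q4, q6}, q5→{q1}, q6→{q6}, q7→{q3, q5}; union {q1, q3, q4, q5, q6}; ε-closure = {q1, q2, q3, q4, q5, q6, q7}.
Read 'c': q1→∅, q2→{q4, q6}, q3→{q6}, q4→∅, q5→{q1}, q6→{q6}, q7→{q3, q5}; union {q1, q3, q4, q5, q6}; ε-closure = {q1, q2, q3, q4, q5, q6, q7}.
Read 'b': q1→{q7}, q2→{q1, q5}, q3→{q4}, q4→{q3, q4}, q5→{q1}, q6→{q2, q4, q7}, q7→{q6}; now {q1, q2, q3, q4, q5, q6, q7}.
Read 'c': q1→∅, q2→{q4, q6}, q3→{q6}, q4→∅, q5→{q1}, q6→{q6}, q7→{q3, q5}; union {q1, q3, q4, q5, q6}; ε-closure = {q1, q2, q3, q4, q5, q6, q7}.
Read 'a': q1→{q4}, q2→{q7}, q3→{q6}, q4→∅, q5→{q6}, q6→{q2}, q7→{q3, q4}; now {q2, q3, q4, q6, q7}.
Read 'b': q2→{q1, q5}, q3→{q4}, q4→{q3, q4}, q6→{q2, q4, q7}, q7→{q6}; now {q1, q2, q3, q4, q5, q6, q7}.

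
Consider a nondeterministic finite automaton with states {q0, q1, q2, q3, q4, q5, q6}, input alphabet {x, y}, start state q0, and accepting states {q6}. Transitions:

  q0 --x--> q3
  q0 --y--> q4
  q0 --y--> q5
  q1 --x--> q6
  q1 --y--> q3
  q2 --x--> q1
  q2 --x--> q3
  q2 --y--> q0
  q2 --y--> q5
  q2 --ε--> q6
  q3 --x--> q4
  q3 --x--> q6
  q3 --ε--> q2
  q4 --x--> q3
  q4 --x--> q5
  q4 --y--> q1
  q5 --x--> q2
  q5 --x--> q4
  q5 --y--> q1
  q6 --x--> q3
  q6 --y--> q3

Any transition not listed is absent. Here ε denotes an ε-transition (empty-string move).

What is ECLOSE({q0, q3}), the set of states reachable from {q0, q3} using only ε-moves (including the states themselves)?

{q0, q2, q3, q6}

Begin with {q0, q3}.
ε-move q3 → q2; add q2.
ε-move q2 → q6; add q6.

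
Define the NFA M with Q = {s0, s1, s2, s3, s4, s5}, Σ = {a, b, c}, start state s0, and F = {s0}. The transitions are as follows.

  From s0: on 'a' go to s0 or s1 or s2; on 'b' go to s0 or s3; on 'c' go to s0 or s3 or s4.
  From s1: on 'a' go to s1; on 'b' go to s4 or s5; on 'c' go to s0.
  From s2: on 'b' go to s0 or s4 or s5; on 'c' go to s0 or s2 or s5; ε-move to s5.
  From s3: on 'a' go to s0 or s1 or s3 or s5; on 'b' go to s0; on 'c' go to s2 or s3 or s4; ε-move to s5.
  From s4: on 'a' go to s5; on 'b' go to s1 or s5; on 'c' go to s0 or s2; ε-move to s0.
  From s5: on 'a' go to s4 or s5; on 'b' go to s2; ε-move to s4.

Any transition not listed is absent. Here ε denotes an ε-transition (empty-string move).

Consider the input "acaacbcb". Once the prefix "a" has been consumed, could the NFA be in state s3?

Start in {s0}.
Read 'a': {s0} → {s0, s1, s2, s4, s5}.
State s3 is not in {s0, s1, s2, s4, s5}.

No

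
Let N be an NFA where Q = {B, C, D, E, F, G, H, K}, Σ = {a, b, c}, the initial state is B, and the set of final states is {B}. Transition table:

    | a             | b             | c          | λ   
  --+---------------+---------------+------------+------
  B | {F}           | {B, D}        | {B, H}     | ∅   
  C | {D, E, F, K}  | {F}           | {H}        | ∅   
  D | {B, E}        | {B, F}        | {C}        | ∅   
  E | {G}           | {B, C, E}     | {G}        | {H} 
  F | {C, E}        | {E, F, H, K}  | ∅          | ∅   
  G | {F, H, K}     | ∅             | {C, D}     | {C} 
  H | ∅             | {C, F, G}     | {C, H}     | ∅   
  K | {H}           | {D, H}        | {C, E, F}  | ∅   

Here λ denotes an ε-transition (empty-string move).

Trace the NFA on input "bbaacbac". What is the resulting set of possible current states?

{C, D, E, F, G, H}

Start in {B}.
Read 'b': B→{B, D}; now {B, D}.
Read 'b': B→{B, D}, D→{B, F}; now {B, D, F}.
Read 'a': B→{F}, D→{B, E}, F→{C, E}; union {B, C, E, F}; ε-closure = {B, C, E, F, H}.
Read 'a': B→{F}, C→{D, E, F, K}, E→{G}, F→{C, E}, H→∅; union {C, D, E, F, G, K}; ε-closure = {C, D, E, F, G, H, K}.
Read 'c': C→{H}, D→{C}, E→{G}, F→∅, G→{C, D}, H→{C, H}, K→{C, E, F}; now {C, D, E, F, G, H}.
Read 'b': C→{F}, D→{B, F}, E→{B, C, E}, F→{E, F, H, K}, G→∅, H→{C, F, G}; now {B, C, E, F, G, H, K}.
Read 'a': B→{F}, C→{D, E, F, K}, E→{G}, F→{C, E}, G→{F, H, K}, H→∅, K→{H}; now {C, D, E, F, G, H, K}.
Read 'c': C→{H}, D→{C}, E→{G}, F→∅, G→{C, D}, H→{C, H}, K→{C, E, F}; now {C, D, E, F, G, H}.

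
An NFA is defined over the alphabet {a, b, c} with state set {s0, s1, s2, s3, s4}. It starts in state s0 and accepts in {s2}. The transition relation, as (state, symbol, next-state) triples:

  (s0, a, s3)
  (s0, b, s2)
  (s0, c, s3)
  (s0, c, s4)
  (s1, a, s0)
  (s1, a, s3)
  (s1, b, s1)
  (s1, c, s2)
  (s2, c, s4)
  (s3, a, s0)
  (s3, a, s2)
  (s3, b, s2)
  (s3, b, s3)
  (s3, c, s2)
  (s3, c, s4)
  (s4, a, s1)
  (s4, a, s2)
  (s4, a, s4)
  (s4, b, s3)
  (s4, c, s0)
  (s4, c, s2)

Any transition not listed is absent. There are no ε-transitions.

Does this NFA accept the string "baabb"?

Start in {s0}.
Read 'b': s0→{s2}; now {s2}.
Read 'a': s2→∅; now ∅.
The set is empty and remains empty for the remaining 3 symbols.
The final set ∅ contains no accepting state.

No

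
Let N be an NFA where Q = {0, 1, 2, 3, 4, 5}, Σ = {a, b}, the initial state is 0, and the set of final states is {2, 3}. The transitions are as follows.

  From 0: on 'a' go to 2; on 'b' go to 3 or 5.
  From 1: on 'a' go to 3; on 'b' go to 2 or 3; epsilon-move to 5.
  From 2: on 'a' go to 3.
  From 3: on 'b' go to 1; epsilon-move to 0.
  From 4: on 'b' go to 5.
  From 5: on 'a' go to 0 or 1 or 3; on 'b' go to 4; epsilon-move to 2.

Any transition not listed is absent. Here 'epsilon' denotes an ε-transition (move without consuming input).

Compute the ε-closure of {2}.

{2}

Begin with {2}.
No ε-moves leave this set, so the closure equals the set itself.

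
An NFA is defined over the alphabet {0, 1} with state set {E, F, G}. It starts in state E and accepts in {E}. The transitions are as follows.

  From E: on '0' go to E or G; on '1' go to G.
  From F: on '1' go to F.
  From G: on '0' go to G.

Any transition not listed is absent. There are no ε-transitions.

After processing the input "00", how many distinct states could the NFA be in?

2

Start in {E}.
Read '0': {E} → {E, G}.
Read '0': {E, G} → {E, G}.
That set has 2 states.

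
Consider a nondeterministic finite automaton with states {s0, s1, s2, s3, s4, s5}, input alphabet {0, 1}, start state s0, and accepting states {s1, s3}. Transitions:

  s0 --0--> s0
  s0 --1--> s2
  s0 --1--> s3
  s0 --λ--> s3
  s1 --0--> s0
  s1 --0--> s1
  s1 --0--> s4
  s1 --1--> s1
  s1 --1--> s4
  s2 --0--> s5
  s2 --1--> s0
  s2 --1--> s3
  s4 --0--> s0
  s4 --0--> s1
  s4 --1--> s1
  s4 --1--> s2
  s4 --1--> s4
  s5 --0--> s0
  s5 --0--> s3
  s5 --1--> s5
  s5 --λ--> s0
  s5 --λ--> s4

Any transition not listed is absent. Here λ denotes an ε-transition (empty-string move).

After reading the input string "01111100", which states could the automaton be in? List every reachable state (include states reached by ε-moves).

{s0, s1, s3}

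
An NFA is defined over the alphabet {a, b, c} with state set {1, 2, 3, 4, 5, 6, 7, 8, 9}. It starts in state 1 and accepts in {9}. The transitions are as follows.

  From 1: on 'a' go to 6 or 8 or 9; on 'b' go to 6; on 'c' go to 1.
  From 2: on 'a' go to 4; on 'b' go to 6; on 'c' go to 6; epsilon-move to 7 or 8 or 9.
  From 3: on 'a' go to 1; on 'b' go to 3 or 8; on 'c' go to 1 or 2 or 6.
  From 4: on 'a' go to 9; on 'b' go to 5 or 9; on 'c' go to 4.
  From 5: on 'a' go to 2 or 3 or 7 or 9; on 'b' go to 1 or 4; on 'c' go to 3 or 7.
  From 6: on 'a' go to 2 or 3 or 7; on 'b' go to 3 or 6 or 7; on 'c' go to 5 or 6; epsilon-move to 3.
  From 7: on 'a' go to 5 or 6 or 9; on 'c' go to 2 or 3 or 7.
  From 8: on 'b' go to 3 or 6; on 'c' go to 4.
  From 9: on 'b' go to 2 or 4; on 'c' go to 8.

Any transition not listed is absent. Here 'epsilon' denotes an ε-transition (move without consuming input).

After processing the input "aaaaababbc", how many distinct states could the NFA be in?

9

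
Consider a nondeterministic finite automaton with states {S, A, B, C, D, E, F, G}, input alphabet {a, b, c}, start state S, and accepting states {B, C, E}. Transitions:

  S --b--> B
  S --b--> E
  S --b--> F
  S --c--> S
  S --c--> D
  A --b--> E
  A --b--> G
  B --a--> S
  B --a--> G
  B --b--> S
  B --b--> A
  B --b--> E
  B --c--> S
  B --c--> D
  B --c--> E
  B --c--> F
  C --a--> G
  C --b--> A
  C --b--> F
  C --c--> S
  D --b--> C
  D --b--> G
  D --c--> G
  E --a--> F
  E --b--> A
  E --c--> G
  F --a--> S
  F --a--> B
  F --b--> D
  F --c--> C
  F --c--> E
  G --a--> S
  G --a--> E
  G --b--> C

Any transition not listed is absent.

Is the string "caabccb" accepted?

No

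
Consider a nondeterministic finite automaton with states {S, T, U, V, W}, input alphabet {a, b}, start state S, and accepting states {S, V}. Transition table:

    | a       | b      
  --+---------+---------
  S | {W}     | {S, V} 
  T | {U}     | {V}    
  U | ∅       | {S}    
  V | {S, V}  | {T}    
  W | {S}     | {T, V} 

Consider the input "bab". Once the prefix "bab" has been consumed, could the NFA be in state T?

Yes

Start in {S}.
Read 'b': S→{S, V}; now {S, V}.
Read 'a': S→{W}, V→{S, V}; now {S, V, W}.
Read 'b': S→{S, V}, V→{T}, W→{T, V}; now {S, T, V}.
State T is in {S, T, V}.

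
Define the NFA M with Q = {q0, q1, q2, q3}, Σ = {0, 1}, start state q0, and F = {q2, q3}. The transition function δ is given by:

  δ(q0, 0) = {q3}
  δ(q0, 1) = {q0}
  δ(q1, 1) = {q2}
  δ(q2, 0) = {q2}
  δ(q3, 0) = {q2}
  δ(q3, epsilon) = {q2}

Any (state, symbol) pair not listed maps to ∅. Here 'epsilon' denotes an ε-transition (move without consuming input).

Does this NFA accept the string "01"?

No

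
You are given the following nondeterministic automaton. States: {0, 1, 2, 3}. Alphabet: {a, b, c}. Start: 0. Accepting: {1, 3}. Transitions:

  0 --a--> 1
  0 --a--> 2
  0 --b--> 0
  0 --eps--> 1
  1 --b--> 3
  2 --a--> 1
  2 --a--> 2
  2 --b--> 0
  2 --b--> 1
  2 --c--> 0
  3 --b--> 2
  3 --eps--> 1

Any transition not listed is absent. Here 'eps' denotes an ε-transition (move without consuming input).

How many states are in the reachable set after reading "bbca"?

2

Start: ε-closure({0}) = {0, 1}.
Read 'b': 0→{0}, 1→{3}; union {0, 3}; ε-closure = {0, 1, 3}.
Read 'b': 0→{0}, 1→{3}, 3→{2}; union {0, 2, 3}; ε-closure = {0, 1, 2, 3}.
Read 'c': 0→∅, 1→∅, 2→{0}, 3→∅; union {0}; ε-closure = {0, 1}.
Read 'a': 0→{1, 2}, 1→∅; now {1, 2}.
That set has 2 states.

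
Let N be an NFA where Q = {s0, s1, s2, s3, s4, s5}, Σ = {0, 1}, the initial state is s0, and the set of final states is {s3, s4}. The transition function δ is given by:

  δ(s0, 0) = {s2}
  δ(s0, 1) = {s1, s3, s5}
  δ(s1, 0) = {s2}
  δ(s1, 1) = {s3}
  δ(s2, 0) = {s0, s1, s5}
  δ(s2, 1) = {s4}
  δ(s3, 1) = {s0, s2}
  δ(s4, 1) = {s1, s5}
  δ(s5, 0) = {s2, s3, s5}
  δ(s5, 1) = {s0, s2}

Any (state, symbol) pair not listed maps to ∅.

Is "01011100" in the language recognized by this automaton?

Start in {s0}.
Read '0': s0→{s2}; now {s2}.
Read '1': s2→{s4}; now {s4}.
Read '0': s4→∅; now ∅.
The set is empty and remains empty for the remaining 5 symbols.
The final set ∅ contains no accepting state.

No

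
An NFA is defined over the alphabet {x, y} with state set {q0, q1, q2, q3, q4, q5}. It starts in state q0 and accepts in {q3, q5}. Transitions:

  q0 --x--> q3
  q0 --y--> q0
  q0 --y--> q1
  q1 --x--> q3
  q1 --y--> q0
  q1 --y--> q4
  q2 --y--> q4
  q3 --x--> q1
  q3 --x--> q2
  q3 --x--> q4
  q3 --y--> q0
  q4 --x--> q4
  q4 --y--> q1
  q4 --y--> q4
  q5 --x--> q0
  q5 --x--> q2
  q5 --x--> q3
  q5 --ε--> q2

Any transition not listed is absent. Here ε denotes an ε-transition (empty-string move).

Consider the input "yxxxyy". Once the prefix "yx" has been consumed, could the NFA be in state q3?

Start in {q0}.
Read 'y': {q0} → {q0, q1}.
Read 'x': {q0, q1} → {q3}.
State q3 is in {q3}.

Yes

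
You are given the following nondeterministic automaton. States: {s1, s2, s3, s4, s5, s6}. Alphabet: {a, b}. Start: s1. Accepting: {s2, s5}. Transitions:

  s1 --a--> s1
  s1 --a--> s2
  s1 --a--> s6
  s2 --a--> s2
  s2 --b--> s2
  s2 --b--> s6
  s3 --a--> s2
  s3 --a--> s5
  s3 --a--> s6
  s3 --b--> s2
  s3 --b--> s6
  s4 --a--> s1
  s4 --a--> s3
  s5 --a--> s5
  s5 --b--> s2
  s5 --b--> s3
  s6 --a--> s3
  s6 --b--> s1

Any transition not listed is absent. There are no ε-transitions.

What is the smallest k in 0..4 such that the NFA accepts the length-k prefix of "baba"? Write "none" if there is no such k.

none

Start in {s1}.
Read 'b': s1→∅; now ∅.
The set is empty and remains empty for the remaining 3 symbols.
No reachable set along the way intersects F.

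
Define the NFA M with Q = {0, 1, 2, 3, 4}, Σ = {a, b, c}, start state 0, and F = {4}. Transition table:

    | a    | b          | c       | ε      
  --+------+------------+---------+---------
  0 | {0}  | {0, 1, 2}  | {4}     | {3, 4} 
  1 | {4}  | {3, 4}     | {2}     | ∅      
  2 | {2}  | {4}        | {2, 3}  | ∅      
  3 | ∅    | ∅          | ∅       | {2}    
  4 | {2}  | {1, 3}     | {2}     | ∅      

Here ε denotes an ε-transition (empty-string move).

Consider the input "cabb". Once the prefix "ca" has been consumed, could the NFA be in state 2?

Start: ε-closure({0}) = {0, 2, 3, 4}.
Read 'c': 0→{4}, 2→{2, 3}, 3→∅, 4→{2}; now {2, 3, 4}.
Read 'a': 2→{2}, 3→∅, 4→{2}; now {2}.
State 2 is in {2}.

Yes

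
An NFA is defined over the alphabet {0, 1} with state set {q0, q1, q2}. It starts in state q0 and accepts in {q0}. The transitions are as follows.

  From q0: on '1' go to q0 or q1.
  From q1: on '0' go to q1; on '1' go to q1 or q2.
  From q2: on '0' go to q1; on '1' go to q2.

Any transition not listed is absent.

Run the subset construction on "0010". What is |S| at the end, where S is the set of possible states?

Start in {q0}.
Read '0': {q0} → ∅.
The set is empty and remains empty for the remaining 3 symbols.
That set has 0 states.

0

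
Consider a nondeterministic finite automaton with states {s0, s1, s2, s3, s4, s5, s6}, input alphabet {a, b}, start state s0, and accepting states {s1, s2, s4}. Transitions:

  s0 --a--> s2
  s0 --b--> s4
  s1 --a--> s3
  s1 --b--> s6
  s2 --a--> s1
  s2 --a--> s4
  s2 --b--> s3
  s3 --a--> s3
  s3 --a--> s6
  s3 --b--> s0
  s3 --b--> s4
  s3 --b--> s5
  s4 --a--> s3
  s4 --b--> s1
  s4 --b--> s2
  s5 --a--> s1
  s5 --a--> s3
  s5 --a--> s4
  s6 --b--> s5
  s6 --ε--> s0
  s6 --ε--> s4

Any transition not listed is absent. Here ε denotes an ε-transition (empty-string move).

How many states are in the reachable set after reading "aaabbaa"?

4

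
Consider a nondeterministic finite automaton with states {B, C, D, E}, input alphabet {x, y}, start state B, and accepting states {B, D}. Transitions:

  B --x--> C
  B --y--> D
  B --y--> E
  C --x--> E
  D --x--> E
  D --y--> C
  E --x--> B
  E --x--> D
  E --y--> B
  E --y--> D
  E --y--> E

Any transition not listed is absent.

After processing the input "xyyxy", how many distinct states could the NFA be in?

0

Start in {B}.
Read 'x': B→{C}; now {C}.
Read 'y': C→∅; now ∅.
The set is empty and remains empty for the remaining 3 symbols.
That set has 0 states.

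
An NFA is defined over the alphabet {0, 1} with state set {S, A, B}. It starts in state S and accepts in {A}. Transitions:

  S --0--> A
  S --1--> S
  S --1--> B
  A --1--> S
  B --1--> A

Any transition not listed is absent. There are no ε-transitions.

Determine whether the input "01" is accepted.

No

Start in {S}.
Read '0': {S} → {A}.
Read '1': {A} → {S}.
The final set {S} contains no accepting state.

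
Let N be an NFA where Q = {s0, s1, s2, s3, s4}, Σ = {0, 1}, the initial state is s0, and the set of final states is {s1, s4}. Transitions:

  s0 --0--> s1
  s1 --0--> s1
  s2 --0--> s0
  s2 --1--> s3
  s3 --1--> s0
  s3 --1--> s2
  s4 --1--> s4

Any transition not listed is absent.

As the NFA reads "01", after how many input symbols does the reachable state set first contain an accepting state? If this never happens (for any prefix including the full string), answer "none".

1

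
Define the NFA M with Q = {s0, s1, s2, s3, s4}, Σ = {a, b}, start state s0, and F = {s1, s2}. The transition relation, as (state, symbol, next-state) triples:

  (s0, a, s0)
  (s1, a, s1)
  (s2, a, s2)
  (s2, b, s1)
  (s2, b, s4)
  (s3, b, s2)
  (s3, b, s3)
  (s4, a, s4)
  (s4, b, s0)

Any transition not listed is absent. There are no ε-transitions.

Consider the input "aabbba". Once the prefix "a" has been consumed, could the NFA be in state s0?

Start in {s0}.
Read 'a': {s0} → {s0}.
State s0 is in {s0}.

Yes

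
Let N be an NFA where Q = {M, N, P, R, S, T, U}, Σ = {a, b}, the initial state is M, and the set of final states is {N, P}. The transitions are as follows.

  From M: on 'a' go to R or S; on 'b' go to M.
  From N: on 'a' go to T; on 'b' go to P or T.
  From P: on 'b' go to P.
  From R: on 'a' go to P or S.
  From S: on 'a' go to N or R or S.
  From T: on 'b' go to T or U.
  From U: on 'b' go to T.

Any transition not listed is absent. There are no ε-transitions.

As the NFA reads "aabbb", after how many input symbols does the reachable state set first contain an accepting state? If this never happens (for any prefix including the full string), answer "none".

2

Start in {M}.
Read 'a': M→{R, S}; now {R, S}.
Read 'a': R→{P, S}, S→{N, R, S}; now {N, P, R, S}.
None of the earlier sets intersect F, but {N, P, R, S} does.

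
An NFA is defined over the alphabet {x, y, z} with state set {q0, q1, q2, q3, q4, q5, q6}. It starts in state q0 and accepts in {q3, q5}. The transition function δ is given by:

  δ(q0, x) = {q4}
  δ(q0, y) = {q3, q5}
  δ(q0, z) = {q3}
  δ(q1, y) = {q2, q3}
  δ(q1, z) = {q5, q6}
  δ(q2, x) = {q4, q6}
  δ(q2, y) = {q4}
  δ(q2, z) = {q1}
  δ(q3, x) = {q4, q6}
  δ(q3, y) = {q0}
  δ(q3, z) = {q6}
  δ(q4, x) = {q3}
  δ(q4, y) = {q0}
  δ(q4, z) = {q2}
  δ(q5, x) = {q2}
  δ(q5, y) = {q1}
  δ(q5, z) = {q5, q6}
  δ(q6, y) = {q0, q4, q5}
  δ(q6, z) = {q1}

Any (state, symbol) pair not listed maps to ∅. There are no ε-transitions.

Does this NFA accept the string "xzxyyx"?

No

Start in {q0}.
Read 'x': {q0} → {q4}.
Read 'z': {q4} → {q2}.
Read 'x': {q2} → {q4, q6}.
Read 'y': {q4, q6} → {q0, q4, q5}.
Read 'y': {q0, q4, q5} → {q0, q1, q3, q5}.
Read 'x': {q0, q1, q3, q5} → {q2, q4, q6}.
The final set {q2, q4, q6} contains no accepting state.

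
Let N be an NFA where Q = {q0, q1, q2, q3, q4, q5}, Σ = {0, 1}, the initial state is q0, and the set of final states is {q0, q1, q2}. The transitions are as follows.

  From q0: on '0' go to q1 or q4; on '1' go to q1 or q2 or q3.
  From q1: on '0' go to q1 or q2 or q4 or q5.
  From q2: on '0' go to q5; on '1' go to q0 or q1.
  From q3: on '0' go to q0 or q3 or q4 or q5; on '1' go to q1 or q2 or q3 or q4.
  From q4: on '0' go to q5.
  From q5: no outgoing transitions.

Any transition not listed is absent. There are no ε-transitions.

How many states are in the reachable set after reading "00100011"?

3

Start in {q0}.
Read '0': {q0} → {q1, q4}.
Read '0': {q1, q4} → {q1, q2, q4, q5}.
Read '1': {q1, q2, q4, q5} → {q0, q1}.
Read '0': {q0, q1} → {q1, q2, q4, q5}.
Read '0': {q1, q2, q4, q5} → {q1, q2, q4, q5}.
Read '0': {q1, q2, q4, q5} → {q1, q2, q4, q5}.
Read '1': {q1, q2, q4, q5} → {q0, q1}.
Read '1': {q0, q1} → {q1, q2, q3}.
That set has 3 states.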